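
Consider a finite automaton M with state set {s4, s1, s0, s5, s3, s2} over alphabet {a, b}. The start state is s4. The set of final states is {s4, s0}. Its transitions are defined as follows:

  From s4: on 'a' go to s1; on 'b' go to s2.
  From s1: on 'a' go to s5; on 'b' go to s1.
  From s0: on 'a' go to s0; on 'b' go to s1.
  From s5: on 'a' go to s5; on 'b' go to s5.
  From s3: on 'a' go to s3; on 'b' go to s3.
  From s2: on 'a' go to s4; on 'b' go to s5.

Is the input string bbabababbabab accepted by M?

No

start at s4
read 'b': s4 → s2
read 'b': s2 → s5
read 'a': s5 → s5
read 'b': s5 → s5
read 'a': s5 → s5
read 'b': s5 → s5
read 'a': s5 → s5
read 'b': s5 → s5
read 'b': s5 → s5
read 'a': s5 → s5
read 'b': s5 → s5
read 'a': s5 → s5
read 'b': s5 → s5
End state s5 is not accepting.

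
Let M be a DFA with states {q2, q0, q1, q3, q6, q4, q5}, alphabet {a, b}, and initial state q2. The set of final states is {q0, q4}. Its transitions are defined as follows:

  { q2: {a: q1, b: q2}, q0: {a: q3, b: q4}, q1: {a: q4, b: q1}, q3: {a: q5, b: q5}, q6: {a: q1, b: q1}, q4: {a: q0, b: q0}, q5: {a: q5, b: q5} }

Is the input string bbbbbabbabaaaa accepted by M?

Trace: q2 -b-> q2 -b-> q2 -b-> q2 -b-> q2 -b-> q2 -a-> q1 -b-> q1 -b-> q1 -a-> q4 -b-> q0 -a-> q3 -a-> q5 -a-> q5 -a-> q5
End state q5 is not accepting.

No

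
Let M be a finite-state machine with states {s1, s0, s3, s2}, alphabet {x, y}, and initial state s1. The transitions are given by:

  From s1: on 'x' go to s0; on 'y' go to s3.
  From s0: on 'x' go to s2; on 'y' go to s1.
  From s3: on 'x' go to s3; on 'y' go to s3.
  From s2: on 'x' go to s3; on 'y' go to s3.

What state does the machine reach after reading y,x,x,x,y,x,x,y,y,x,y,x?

s3

Trace: s1 -y-> s3 -x-> s3 -x-> s3 -x-> s3 -y-> s3 -x-> s3 -x-> s3 -y-> s3 -y-> s3 -x-> s3 -y-> s3 -x-> s3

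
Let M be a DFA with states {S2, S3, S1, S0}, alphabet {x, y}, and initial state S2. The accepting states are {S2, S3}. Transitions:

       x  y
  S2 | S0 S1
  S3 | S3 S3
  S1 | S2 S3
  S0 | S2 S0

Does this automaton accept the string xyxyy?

Yes

start at S2
read 'x': S2 → S0
read 'y': S0 → S0
read 'x': S0 → S2
read 'y': S2 → S1
read 'y': S1 → S3
End state S3 is accepting.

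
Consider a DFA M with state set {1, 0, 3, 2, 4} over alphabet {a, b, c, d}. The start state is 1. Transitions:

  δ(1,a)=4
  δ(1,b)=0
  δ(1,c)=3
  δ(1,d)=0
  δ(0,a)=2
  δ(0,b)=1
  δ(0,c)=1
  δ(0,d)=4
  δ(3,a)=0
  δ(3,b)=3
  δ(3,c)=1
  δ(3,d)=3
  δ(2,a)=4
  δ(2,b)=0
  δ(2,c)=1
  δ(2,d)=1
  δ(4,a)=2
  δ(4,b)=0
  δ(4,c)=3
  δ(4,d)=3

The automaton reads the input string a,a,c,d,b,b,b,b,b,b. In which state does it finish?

0

Trace: 1 -a-> 4 -a-> 2 -c-> 1 -d-> 0 -b-> 1 -b-> 0 -b-> 1 -b-> 0 -b-> 1 -b-> 0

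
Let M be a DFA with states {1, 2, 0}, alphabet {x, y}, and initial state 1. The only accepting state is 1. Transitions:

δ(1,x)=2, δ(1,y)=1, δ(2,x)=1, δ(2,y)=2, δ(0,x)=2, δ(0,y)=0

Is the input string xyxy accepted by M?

Yes

Trace: 1 -x-> 2 -y-> 2 -x-> 1 -y-> 1
End state 1 is accepting.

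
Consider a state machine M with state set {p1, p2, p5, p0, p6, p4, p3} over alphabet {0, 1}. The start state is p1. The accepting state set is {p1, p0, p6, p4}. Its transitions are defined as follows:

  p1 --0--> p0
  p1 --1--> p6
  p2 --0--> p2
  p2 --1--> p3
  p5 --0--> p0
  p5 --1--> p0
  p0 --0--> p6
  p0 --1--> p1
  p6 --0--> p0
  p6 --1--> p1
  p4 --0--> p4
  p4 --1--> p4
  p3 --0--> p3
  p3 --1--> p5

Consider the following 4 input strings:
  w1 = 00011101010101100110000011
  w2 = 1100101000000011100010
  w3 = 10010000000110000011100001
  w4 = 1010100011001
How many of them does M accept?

4

w1: Trace: p1 -0-> p0 -0-> p6 -0-> p0 -1-> p1 -1-> p6 -1-> p1 -0-> p0 -1-> p1 -0-> p0 -1-> p1 -0-> p0 -1-> p1 -0-> p0 -1-> p1 -1-> p6 -0-> p0 -0-> p6 -1-> p1 -1-> p6 -0-> p0 -0-> p6 -0-> p0 -0-> p6 -0-> p0 -1-> p1 -1-> p6  → end p6, accepted
w2: Trace: p1 -1-> p6 -1-> p1 -0-> p0 -0-> p6 -1-> p1 -0-> p0 -1-> p1 -0-> p0 -0-> p6 -0-> p0 -0-> p6 -0-> p0 -0-> p6 -0-> p0 -1-> p1 -1-> p6 -1-> p1 -0-> p0 -0-> p6 -0-> p0 -1-> p1 -0-> p0  → end p0, accepted
w3: Trace: p1 -1-> p6 -0-> p0 -0-> p6 -1-> p1 -0-> p0 -0-> p6 -0-> p0 -0-> p6 -0-> p0 -0-> p6 -0-> p0 -1-> p1 -1-> p6 -0-> p0 -0-> p6 -0-> p0 -0-> p6 -0-> p0 -1-> p1 -1-> p6 -1-> p1 -0-> p0 -0-> p6 -0-> p0 -0-> p6 -1-> p1  → end p1, accepted
w4: Trace: p1 -1-> p6 -0-> p0 -1-> p1 -0-> p0 -1-> p1 -0-> p0 -0-> p6 -0-> p0 -1-> p1 -1-> p6 -0-> p0 -0-> p6 -1-> p1  → end p1, accepted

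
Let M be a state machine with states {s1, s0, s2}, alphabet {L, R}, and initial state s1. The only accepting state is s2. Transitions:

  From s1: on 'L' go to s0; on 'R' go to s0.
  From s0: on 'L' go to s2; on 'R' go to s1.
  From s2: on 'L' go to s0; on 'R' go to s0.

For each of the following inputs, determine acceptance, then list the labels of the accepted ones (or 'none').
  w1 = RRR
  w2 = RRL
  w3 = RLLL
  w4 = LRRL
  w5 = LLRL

w3, w4, w5

w1: s1 → s0 → s1 → s0  → end s0, rejected
w2: s1 → s0 → s1 → s0  → end s0, rejected
w3: s1 → s0 → s2 → s0 → s2  → end s2, accepted
w4: s1 → s0 → s1 → s0 → s2  → end s2, accepted
w5: s1 → s0 → s2 → s0 → s2  → end s2, accepted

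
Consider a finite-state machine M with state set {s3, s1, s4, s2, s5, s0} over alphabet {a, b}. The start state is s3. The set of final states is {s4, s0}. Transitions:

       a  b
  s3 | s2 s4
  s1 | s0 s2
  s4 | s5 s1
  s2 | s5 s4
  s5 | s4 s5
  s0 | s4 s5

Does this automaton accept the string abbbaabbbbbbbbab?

No

Trace: s3 -a-> s2 -b-> s4 -b-> s1 -b-> s2 -a-> s5 -a-> s4 -b-> s1 -b-> s2 -b-> s4 -b-> s1 -b-> s2 -b-> s4 -b-> s1 -b-> s2 -a-> s5 -b-> s5
End state s5 is not accepting.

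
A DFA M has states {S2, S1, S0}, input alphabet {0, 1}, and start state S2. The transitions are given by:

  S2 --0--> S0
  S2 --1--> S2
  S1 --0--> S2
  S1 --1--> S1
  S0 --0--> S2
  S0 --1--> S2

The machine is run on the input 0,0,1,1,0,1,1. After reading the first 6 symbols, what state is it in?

S2

S2 → S0 → S2 → S2 → S2 → S0 → S2
After 6 symbols: S2.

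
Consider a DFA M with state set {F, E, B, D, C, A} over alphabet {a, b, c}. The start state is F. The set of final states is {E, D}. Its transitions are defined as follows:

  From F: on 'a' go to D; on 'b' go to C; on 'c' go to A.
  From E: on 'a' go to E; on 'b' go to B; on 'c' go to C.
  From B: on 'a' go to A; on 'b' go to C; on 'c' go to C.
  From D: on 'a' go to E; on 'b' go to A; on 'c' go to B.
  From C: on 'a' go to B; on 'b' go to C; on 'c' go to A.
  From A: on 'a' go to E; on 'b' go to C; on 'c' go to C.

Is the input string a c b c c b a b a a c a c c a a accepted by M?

F → D → B → C → A → C → C → B → C → B → A → C → B → C → A → E → E
End state E is accepting.

Yes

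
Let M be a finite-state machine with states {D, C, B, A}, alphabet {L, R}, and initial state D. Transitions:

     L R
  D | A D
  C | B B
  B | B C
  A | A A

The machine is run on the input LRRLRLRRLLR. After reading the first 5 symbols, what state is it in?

A

start at D
read 'L': D → A
read 'R': A → A
read 'R': A → A
read 'L': A → A
read 'R': A → A
After 5 symbols: A.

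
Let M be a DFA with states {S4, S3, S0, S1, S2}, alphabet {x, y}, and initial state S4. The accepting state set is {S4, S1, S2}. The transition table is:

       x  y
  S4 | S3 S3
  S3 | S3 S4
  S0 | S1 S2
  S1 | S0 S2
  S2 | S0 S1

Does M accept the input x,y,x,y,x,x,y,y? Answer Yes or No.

No

S4 → S3 → S4 → S3 → S4 → S3 → S3 → S4 → S3
End state S3 is not accepting.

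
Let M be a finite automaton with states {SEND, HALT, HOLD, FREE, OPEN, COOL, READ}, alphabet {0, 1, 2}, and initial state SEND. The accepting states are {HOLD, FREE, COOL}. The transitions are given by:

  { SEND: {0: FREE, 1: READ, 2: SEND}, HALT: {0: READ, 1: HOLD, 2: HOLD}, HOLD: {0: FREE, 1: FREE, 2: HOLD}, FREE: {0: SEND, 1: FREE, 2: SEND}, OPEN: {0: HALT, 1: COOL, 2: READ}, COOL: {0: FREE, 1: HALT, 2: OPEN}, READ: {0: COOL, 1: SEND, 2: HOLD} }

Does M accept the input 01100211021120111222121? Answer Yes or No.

start at SEND
read '0': SEND → FREE
read '1': FREE → FREE
read '1': FREE → FREE
read '0': FREE → SEND
read '0': SEND → FREE
read '2': FREE → SEND
read '1': SEND → READ
read '1': READ → SEND
read '0': SEND → FREE
read '2': FREE → SEND
read '1': SEND → READ
read '1': READ → SEND
read '2': SEND → SEND
read '0': SEND → FREE
read '1': FREE → FREE
read '1': FREE → FREE
read '1': FREE → FREE
read '2': FREE → SEND
read '2': SEND → SEND
read '2': SEND → SEND
read '1': SEND → READ
read '2': READ → HOLD
read '1': HOLD → FREE
End state FREE is accepting.

Yes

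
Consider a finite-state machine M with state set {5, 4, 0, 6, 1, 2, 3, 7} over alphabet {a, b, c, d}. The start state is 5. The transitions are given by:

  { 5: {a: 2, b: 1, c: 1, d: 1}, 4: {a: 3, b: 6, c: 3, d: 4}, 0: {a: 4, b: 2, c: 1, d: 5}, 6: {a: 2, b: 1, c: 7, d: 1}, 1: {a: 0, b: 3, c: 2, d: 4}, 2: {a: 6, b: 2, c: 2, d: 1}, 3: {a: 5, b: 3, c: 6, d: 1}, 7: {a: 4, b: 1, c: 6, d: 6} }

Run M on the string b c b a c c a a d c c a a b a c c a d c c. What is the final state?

Trace: 5 -b-> 1 -c-> 2 -b-> 2 -a-> 6 -c-> 7 -c-> 6 -a-> 2 -a-> 6 -d-> 1 -c-> 2 -c-> 2 -a-> 6 -a-> 2 -b-> 2 -a-> 6 -c-> 7 -c-> 6 -a-> 2 -d-> 1 -c-> 2 -c-> 2

2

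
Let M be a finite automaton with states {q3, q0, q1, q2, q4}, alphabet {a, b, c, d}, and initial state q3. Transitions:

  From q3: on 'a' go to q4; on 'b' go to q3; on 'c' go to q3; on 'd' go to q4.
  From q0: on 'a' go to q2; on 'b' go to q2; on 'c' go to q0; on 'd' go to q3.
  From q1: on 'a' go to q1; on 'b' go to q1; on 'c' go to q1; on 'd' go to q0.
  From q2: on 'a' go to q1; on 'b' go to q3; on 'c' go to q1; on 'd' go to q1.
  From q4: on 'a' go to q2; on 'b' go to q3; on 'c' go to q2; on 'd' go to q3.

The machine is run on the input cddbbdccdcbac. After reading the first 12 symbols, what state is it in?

start at q3
read 'c': q3 → q3
read 'd': q3 → q4
read 'd': q4 → q3
read 'b': q3 → q3
read 'b': q3 → q3
read 'd': q3 → q4
read 'c': q4 → q2
read 'c': q2 → q1
read 'd': q1 → q0
read 'c': q0 → q0
read 'b': q0 → q2
read 'a': q2 → q1
After 12 symbols: q1.

q1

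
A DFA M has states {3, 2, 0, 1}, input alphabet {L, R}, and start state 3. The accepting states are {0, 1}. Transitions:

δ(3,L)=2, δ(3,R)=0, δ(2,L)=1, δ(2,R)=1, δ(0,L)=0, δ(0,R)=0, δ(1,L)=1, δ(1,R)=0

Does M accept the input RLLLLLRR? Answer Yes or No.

Yes

3 → 0 → 0 → 0 → 0 → 0 → 0 → 0 → 0
End state 0 is accepting.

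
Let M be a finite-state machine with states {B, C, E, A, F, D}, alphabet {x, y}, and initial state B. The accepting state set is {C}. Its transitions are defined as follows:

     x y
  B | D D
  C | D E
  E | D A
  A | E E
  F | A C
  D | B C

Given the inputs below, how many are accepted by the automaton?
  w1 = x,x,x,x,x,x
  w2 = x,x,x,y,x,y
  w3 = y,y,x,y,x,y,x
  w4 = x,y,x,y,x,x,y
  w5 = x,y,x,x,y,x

w1: Trace: B -x-> D -x-> B -x-> D -x-> B -x-> D -x-> B  → end B, rejected
w2: Trace: B -x-> D -x-> B -x-> D -y-> C -x-> D -y-> C  → end C, accepted
w3: Trace: B -y-> D -y-> C -x-> D -y-> C -x-> D -y-> C -x-> D  → end D, rejected
w4: Trace: B -x-> D -y-> C -x-> D -y-> C -x-> D -x-> B -y-> D  → end D, rejected
w5: Trace: B -x-> D -y-> C -x-> D -x-> B -y-> D -x-> B  → end B, rejected

1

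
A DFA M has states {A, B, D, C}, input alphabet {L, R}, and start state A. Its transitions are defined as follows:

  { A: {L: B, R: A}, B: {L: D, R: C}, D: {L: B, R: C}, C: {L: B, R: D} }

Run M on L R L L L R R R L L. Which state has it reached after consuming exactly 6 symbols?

Trace: A -L-> B -R-> C -L-> B -L-> D -L-> B -R-> C
After 6 symbols: C.

C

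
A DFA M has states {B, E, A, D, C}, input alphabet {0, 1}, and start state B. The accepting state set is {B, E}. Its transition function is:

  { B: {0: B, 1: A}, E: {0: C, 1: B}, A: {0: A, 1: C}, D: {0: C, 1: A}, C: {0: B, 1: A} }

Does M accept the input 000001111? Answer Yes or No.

start at B
read '0': B → B
read '0': B → B
read '0': B → B
read '0': B → B
read '0': B → B
read '1': B → A
read '1': A → C
read '1': C → A
read '1': A → C
End state C is not accepting.

No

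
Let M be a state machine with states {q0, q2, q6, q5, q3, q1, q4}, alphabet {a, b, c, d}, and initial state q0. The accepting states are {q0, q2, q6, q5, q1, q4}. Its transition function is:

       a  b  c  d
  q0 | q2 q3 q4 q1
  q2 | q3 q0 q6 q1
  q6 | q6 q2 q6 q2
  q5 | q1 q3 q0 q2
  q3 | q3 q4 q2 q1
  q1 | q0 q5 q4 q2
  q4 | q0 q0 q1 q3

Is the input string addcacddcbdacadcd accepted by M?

No

start at q0
read 'a': q0 → q2
read 'd': q2 → q1
read 'd': q1 → q2
read 'c': q2 → q6
read 'a': q6 → q6
read 'c': q6 → q6
read 'd': q6 → q2
read 'd': q2 → q1
read 'c': q1 → q4
read 'b': q4 → q0
read 'd': q0 → q1
read 'a': q1 → q0
read 'c': q0 → q4
read 'a': q4 → q0
read 'd': q0 → q1
read 'c': q1 → q4
read 'd': q4 → q3
End state q3 is not accepting.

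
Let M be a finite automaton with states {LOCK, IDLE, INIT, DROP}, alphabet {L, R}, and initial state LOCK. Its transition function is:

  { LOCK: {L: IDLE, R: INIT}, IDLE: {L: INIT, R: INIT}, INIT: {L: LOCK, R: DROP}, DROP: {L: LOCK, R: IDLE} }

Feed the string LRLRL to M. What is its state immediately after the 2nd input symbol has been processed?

Trace: LOCK -L-> IDLE -R-> INIT
After 2 symbols: INIT.

INIT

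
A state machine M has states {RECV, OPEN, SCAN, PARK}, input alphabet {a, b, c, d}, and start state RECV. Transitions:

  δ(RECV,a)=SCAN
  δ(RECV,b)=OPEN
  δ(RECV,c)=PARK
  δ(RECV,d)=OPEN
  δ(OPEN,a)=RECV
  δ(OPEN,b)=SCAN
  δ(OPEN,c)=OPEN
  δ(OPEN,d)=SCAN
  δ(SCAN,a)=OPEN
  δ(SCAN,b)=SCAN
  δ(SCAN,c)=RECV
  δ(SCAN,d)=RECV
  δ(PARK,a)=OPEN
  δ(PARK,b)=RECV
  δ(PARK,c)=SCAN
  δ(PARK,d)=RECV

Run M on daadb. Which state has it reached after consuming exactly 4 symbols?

RECV → OPEN → RECV → SCAN → RECV
After 4 symbols: RECV.

RECV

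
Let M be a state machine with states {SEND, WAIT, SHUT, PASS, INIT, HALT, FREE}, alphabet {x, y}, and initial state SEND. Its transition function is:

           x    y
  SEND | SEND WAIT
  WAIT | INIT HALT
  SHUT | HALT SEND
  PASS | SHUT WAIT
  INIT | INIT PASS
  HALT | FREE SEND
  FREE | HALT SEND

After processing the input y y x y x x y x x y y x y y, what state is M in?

Trace: SEND -y-> WAIT -y-> HALT -x-> FREE -y-> SEND -x-> SEND -x-> SEND -y-> WAIT -x-> INIT -x-> INIT -y-> PASS -y-> WAIT -x-> INIT -y-> PASS -y-> WAIT

WAIT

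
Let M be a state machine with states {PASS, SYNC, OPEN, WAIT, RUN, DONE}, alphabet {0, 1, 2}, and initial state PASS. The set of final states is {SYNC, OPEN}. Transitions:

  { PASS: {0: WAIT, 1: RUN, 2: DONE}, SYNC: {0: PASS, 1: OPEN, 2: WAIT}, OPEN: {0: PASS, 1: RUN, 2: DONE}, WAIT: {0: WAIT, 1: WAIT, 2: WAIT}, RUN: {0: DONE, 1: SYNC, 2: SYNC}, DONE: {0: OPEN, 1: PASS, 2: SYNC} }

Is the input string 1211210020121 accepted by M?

PASS → RUN → SYNC → OPEN → RUN → SYNC → OPEN → PASS → WAIT → WAIT → WAIT → WAIT → WAIT → WAIT
End state WAIT is not accepting.

No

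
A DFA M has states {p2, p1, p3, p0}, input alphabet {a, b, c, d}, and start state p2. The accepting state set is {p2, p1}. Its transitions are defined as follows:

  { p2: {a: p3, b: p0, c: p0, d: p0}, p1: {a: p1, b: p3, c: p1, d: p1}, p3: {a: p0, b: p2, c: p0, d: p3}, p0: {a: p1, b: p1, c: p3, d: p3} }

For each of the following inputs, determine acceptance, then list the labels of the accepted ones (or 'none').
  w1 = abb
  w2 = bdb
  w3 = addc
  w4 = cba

w1: Trace: p2 -a-> p3 -b-> p2 -b-> p0  → end p0, rejected
w2: Trace: p2 -b-> p0 -d-> p3 -b-> p2  → end p2, accepted
w3: Trace: p2 -a-> p3 -d-> p3 -d-> p3 -c-> p0  → end p0, rejected
w4: Trace: p2 -c-> p0 -b-> p1 -a-> p1  → end p1, accepted

w2, w4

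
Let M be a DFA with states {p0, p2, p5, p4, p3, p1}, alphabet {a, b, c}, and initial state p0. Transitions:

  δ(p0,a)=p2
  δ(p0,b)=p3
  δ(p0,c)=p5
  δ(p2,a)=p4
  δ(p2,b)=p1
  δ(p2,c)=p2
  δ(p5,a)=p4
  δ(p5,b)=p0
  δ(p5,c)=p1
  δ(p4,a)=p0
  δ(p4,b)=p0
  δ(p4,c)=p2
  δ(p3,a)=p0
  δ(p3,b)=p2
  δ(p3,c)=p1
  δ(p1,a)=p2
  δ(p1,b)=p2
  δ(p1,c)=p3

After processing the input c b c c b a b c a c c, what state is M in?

Trace: p0 -c-> p5 -b-> p0 -c-> p5 -c-> p1 -b-> p2 -a-> p4 -b-> p0 -c-> p5 -a-> p4 -c-> p2 -c-> p2

p2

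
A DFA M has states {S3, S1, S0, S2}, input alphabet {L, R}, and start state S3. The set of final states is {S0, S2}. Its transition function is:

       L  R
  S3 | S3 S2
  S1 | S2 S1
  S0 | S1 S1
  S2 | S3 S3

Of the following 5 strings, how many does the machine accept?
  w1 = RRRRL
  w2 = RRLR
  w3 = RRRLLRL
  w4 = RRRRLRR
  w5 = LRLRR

1

w1: Trace: S3 -R-> S2 -R-> S3 -R-> S2 -R-> S3 -L-> S3  → end S3, rejected
w2: Trace: S3 -R-> S2 -R-> S3 -L-> S3 -R-> S2  → end S2, accepted
w3: Trace: S3 -R-> S2 -R-> S3 -R-> S2 -L-> S3 -L-> S3 -R-> S2 -L-> S3  → end S3, rejected
w4: Trace: S3 -R-> S2 -R-> S3 -R-> S2 -R-> S3 -L-> S3 -R-> S2 -R-> S3  → end S3, rejected
w5: Trace: S3 -L-> S3 -R-> S2 -L-> S3 -R-> S2 -R-> S3  → end S3, rejected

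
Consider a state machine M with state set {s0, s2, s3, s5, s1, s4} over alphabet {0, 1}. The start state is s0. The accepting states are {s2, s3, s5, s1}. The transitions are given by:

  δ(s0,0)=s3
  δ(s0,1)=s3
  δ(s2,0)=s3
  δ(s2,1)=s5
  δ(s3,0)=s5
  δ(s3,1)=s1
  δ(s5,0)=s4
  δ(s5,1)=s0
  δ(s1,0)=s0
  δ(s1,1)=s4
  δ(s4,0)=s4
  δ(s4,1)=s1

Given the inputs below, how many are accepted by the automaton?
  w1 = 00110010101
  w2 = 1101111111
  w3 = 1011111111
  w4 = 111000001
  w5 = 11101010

w1: Trace: s0 -0-> s3 -0-> s5 -1-> s0 -1-> s3 -0-> s5 -0-> s4 -1-> s1 -0-> s0 -1-> s3 -0-> s5 -1-> s0  → end s0, rejected
w2: Trace: s0 -1-> s3 -1-> s1 -0-> s0 -1-> s3 -1-> s1 -1-> s4 -1-> s1 -1-> s4 -1-> s1 -1-> s4  → end s4, rejected
w3: Trace: s0 -1-> s3 -0-> s5 -1-> s0 -1-> s3 -1-> s1 -1-> s4 -1-> s1 -1-> s4 -1-> s1 -1-> s4  → end s4, rejected
w4: Trace: s0 -1-> s3 -1-> s1 -1-> s4 -0-> s4 -0-> s4 -0-> s4 -0-> s4 -0-> s4 -1-> s1  → end s1, accepted
w5: Trace: s0 -1-> s3 -1-> s1 -1-> s4 -0-> s4 -1-> s1 -0-> s0 -1-> s3 -0-> s5  → end s5, accepted

2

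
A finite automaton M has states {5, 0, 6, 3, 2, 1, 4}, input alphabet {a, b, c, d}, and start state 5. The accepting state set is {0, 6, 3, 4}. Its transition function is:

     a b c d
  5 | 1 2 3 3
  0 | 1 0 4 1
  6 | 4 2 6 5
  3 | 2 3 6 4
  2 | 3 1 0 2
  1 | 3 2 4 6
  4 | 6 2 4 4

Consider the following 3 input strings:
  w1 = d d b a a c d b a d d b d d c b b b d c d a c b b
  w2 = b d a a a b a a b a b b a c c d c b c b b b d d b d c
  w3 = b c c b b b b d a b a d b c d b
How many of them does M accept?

w1: 5 → 3 → 4 → 2 → 3 → 2 → 0 → 1 → 2 → 3 → 4 → 4 → 2 → 2 → 2 → 0 → 0 → 0 → 0 → 1 → 4 → 4 → 6 → 6 → 2 → 1  → end 1, rejected
w2: 5 → 2 → 2 → 3 → 2 → 3 → 3 → 2 → 3 → 3 → 2 → 1 → 2 → 3 → 6 → 6 → 5 → 3 → 3 → 6 → 2 → 1 → 2 → 2 → 2 → 1 → 6 → 6  → end 6, accepted
w3: 5 → 2 → 0 → 4 → 2 → 1 → 2 → 1 → 6 → 4 → 2 → 3 → 4 → 2 → 0 → 1 → 2  → end 2, rejected

1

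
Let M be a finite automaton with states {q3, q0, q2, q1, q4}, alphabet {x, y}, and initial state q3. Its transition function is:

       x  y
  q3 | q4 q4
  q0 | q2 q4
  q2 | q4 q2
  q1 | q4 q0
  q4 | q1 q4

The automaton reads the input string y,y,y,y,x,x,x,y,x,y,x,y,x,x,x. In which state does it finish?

start at q3
read 'y': q3 → q4
read 'y': q4 → q4
read 'y': q4 → q4
read 'y': q4 → q4
read 'x': q4 → q1
read 'x': q1 → q4
read 'x': q4 → q1
read 'y': q1 → q0
read 'x': q0 → q2
read 'y': q2 → q2
read 'x': q2 → q4
read 'y': q4 → q4
read 'x': q4 → q1
read 'x': q1 → q4
read 'x': q4 → q1

q1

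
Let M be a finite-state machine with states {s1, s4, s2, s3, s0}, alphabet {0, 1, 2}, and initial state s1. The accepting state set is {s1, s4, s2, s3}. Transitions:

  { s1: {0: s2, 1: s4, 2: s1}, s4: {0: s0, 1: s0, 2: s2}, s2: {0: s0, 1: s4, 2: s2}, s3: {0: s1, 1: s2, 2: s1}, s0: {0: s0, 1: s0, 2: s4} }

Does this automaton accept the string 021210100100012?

Yes

s1 → s2 → s2 → s4 → s2 → s4 → s0 → s0 → s0 → s0 → s0 → s0 → s0 → s0 → s0 → s4
End state s4 is accepting.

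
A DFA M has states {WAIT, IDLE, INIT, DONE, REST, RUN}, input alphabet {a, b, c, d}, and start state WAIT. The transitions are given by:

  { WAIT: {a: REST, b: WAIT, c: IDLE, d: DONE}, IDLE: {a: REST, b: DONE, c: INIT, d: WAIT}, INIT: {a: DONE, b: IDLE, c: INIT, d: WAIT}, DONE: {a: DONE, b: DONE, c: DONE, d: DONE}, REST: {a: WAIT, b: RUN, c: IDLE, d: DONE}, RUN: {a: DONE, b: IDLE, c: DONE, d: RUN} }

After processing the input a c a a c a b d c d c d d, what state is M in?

DONE

Trace: WAIT -a-> REST -c-> IDLE -a-> REST -a-> WAIT -c-> IDLE -a-> REST -b-> RUN -d-> RUN -c-> DONE -d-> DONE -c-> DONE -d-> DONE -d-> DONE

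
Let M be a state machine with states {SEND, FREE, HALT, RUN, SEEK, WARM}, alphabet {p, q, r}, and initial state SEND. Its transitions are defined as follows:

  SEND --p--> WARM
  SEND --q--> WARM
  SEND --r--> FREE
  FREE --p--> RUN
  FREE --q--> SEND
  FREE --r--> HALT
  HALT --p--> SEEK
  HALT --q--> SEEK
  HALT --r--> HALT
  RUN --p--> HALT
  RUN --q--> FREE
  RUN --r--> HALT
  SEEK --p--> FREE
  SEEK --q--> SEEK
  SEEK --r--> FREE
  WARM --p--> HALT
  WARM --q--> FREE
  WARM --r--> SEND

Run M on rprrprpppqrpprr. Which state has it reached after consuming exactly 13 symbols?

start at SEND
read 'r': SEND → FREE
read 'p': FREE → RUN
read 'r': RUN → HALT
read 'r': HALT → HALT
read 'p': HALT → SEEK
read 'r': SEEK → FREE
read 'p': FREE → RUN
read 'p': RUN → HALT
read 'p': HALT → SEEK
read 'q': SEEK → SEEK
read 'r': SEEK → FREE
read 'p': FREE → RUN
read 'p': RUN → HALT
After 13 symbols: HALT.

HALT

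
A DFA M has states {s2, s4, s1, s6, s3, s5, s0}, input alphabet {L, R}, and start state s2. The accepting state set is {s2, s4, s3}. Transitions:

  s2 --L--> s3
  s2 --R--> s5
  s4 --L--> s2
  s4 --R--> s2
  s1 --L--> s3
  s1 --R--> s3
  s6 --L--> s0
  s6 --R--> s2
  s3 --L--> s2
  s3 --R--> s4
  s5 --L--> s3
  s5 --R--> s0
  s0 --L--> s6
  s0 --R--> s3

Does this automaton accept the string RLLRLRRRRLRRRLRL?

s2 → s5 → s3 → s2 → s5 → s3 → s4 → s2 → s5 → s0 → s6 → s2 → s5 → s0 → s6 → s2 → s3
End state s3 is accepting.

Yes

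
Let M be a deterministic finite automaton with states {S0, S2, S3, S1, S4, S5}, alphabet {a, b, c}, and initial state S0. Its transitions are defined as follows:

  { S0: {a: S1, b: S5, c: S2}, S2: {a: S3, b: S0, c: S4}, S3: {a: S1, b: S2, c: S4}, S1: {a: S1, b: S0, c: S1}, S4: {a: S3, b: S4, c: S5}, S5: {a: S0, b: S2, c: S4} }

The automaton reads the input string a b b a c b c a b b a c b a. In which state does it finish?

S1

S0 → S1 → S0 → S5 → S0 → S2 → S0 → S2 → S3 → S2 → S0 → S1 → S1 → S0 → S1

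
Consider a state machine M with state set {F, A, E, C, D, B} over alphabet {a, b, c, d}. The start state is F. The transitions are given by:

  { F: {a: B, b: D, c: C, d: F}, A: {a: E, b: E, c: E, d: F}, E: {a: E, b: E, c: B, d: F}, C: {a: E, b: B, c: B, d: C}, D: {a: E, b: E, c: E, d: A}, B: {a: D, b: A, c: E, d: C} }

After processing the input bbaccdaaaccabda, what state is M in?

B

start at F
read 'b': F → D
read 'b': D → E
read 'a': E → E
read 'c': E → B
read 'c': B → E
read 'd': E → F
read 'a': F → B
read 'a': B → D
read 'a': D → E
read 'c': E → B
read 'c': B → E
read 'a': E → E
read 'b': E → E
read 'd': E → F
read 'a': F → B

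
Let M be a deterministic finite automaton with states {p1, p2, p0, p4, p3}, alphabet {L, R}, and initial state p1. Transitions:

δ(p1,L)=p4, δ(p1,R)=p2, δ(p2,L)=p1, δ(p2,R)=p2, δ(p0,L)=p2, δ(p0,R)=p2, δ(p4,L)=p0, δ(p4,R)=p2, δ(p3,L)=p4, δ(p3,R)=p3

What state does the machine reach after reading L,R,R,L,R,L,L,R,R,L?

p1

p1 → p4 → p2 → p2 → p1 → p2 → p1 → p4 → p2 → p2 → p1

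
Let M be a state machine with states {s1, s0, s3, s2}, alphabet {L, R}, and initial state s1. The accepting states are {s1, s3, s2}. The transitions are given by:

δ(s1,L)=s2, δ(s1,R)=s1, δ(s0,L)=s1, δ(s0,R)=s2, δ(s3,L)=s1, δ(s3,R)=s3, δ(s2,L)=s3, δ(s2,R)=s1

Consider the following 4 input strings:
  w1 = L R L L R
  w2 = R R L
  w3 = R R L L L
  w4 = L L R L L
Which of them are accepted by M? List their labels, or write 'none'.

w1, w2, w3, w4

w1: Trace: s1 -L-> s2 -R-> s1 -L-> s2 -L-> s3 -R-> s3  → end s3, accepted
w2: Trace: s1 -R-> s1 -R-> s1 -L-> s2  → end s2, accepted
w3: Trace: s1 -R-> s1 -R-> s1 -L-> s2 -L-> s3 -L-> s1  → end s1, accepted
w4: Trace: s1 -L-> s2 -L-> s3 -R-> s3 -L-> s1 -L-> s2  → end s2, accepted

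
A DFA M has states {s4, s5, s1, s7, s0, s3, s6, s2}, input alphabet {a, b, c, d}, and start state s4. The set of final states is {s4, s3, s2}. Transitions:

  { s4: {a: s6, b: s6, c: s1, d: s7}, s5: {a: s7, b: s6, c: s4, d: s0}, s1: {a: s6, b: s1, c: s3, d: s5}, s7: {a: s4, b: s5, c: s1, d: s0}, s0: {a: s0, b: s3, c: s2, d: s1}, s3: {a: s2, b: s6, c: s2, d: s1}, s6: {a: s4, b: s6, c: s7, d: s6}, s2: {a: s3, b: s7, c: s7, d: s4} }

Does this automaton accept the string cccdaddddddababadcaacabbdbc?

No

s4 → s1 → s3 → s2 → s4 → s6 → s6 → s6 → s6 → s6 → s6 → s6 → s4 → s6 → s4 → s6 → s4 → s7 → s1 → s6 → s4 → s1 → s6 → s6 → s6 → s6 → s6 → s7
End state s7 is not accepting.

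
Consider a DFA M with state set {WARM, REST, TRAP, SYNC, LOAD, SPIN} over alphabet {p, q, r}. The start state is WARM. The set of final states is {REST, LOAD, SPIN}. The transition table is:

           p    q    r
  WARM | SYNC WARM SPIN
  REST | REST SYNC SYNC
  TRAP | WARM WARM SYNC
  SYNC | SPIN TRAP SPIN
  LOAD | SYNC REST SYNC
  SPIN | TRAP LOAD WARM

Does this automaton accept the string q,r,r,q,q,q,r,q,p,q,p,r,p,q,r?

WARM → WARM → SPIN → WARM → WARM → WARM → WARM → SPIN → LOAD → SYNC → TRAP → WARM → SPIN → TRAP → WARM → SPIN
End state SPIN is accepting.

Yes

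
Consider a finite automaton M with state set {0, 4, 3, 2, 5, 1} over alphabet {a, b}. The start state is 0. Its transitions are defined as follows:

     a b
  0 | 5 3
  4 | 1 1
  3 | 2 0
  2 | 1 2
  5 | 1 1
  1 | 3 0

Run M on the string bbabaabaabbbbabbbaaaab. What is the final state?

0 → 3 → 0 → 5 → 1 → 3 → 2 → 2 → 1 → 3 → 0 → 3 → 0 → 3 → 2 → 2 → 2 → 2 → 1 → 3 → 2 → 1 → 0

0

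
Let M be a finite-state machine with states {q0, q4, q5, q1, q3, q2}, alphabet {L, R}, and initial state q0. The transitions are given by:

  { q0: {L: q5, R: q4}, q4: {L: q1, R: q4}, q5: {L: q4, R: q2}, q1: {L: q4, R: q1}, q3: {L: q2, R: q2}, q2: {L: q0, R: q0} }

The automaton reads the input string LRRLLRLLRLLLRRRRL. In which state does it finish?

q4

start at q0
read 'L': q0 → q5
read 'R': q5 → q2
read 'R': q2 → q0
read 'L': q0 → q5
read 'L': q5 → q4
read 'R': q4 → q4
read 'L': q4 → q1
read 'L': q1 → q4
read 'R': q4 → q4
read 'L': q4 → q1
read 'L': q1 → q4
read 'L': q4 → q1
read 'R': q1 → q1
read 'R': q1 → q1
read 'R': q1 → q1
read 'R': q1 → q1
read 'L': q1 → q4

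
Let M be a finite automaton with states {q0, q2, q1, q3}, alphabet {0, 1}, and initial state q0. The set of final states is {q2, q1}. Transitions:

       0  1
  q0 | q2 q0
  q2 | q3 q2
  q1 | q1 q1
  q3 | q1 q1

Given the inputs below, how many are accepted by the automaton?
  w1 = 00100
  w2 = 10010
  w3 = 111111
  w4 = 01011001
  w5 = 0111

w1:
  start at q0
  read '0': q0 → q2
  read '0': q2 → q3
  read '1': q3 → q1
  read '0': q1 → q1
  read '0': q1 → q1
  end q1, accepted
w2:
  start at q0
  read '1': q0 → q0
  read '0': q0 → q2
  read '0': q2 → q3
  read '1': q3 → q1
  read '0': q1 → q1
  end q1, accepted
w3:
  start at q0
  read '1': q0 → q0
  read '1': q0 → q0
  read '1': q0 → q0
  read '1': q0 → q0
  read '1': q0 → q0
  read '1': q0 → q0
  end q0, rejected
w4:
  start at q0
  read '0': q0 → q2
  read '1': q2 → q2
  read '0': q2 → q3
  read '1': q3 → q1
  read '1': q1 → q1
  read '0': q1 → q1
  read '0': q1 → q1
  read '1': q1 → q1
  end q1, accepted
w5:
  start at q0
  read '0': q0 → q2
  read '1': q2 → q2
  read '1': q2 → q2
  read '1': q2 → q2
  end q2, accepted

4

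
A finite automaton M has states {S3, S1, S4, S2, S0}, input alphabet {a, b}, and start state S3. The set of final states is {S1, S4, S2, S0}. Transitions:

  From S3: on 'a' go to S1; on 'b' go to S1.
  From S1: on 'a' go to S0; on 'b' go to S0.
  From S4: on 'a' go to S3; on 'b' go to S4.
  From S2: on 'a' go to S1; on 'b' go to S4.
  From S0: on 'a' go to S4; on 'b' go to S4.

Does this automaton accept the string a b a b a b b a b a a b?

Yes

Trace: S3 -a-> S1 -b-> S0 -a-> S4 -b-> S4 -a-> S3 -b-> S1 -b-> S0 -a-> S4 -b-> S4 -a-> S3 -a-> S1 -b-> S0
End state S0 is accepting.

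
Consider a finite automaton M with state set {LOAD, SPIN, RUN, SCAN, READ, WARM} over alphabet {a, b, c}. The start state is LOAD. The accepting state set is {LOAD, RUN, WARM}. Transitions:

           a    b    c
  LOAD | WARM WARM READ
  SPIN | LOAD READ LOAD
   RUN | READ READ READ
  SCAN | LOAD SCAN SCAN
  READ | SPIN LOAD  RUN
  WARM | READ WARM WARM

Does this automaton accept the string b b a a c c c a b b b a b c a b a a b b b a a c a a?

start at LOAD
read 'b': LOAD → WARM
read 'b': WARM → WARM
read 'a': WARM → READ
read 'a': READ → SPIN
read 'c': SPIN → LOAD
read 'c': LOAD → READ
read 'c': READ → RUN
read 'a': RUN → READ
read 'b': READ → LOAD
read 'b': LOAD → WARM
read 'b': WARM → WARM
read 'a': WARM → READ
read 'b': READ → LOAD
read 'c': LOAD → READ
read 'a': READ → SPIN
read 'b': SPIN → READ
read 'a': READ → SPIN
read 'a': SPIN → LOAD
read 'b': LOAD → WARM
read 'b': WARM → WARM
read 'b': WARM → WARM
read 'a': WARM → READ
read 'a': READ → SPIN
read 'c': SPIN → LOAD
read 'a': LOAD → WARM
read 'a': WARM → READ
End state READ is not accepting.

No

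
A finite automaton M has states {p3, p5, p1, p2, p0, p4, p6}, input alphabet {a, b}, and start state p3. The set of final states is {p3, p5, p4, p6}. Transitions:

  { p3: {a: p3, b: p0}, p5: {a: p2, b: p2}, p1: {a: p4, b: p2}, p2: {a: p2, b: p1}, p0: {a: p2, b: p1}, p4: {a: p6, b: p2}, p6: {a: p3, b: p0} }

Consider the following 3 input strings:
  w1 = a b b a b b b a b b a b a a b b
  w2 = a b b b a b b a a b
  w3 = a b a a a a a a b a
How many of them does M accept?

w1: p3 → p3 → p0 → p1 → p4 → p2 → p1 → p2 → p2 → p1 → p2 → p2 → p1 → p4 → p6 → p0 → p1  → end p1, rejected
w2: p3 → p3 → p0 → p1 → p2 → p2 → p1 → p2 → p2 → p2 → p1  → end p1, rejected
w3: p3 → p3 → p0 → p2 → p2 → p2 → p2 → p2 → p2 → p1 → p4  → end p4, accepted

1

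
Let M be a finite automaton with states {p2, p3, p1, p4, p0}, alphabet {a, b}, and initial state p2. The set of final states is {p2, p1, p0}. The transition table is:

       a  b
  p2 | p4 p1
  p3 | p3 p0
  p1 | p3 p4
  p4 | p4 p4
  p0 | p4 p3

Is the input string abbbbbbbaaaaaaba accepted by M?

No

Trace: p2 -a-> p4 -b-> p4 -b-> p4 -b-> p4 -b-> p4 -b-> p4 -b-> p4 -b-> p4 -a-> p4 -a-> p4 -a-> p4 -a-> p4 -a-> p4 -a-> p4 -b-> p4 -a-> p4
End state p4 is not accepting.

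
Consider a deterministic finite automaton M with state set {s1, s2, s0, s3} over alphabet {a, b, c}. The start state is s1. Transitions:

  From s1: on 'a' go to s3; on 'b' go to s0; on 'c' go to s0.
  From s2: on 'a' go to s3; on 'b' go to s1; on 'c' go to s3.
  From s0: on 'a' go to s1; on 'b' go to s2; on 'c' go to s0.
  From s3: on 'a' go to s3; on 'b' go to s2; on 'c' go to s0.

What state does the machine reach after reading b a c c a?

s1

start at s1
read 'b': s1 → s0
read 'a': s0 → s1
read 'c': s1 → s0
read 'c': s0 → s0
read 'a': s0 → s1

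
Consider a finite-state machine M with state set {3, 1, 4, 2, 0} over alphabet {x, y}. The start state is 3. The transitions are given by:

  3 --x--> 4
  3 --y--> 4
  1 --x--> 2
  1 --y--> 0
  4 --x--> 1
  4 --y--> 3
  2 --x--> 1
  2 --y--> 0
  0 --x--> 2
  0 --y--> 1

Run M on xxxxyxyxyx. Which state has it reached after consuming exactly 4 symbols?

Trace: 3 -x-> 4 -x-> 1 -x-> 2 -x-> 1
After 4 symbols: 1.

1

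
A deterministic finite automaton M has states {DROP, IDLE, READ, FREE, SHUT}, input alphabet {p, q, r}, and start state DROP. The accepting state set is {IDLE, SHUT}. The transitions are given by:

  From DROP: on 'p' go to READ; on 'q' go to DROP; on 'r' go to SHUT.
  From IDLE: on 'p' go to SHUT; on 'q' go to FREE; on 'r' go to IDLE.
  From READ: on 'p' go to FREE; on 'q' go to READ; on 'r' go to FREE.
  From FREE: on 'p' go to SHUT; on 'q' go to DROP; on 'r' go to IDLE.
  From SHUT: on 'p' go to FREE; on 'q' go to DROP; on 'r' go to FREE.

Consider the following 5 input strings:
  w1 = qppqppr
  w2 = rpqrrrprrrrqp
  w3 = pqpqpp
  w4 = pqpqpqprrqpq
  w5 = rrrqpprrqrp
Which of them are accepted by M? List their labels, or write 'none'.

w1:
  start at DROP
  read 'q': DROP → DROP
  read 'p': DROP → READ
  read 'p': READ → FREE
  read 'q': FREE → DROP
  read 'p': DROP → READ
  read 'p': READ → FREE
  read 'r': FREE → IDLE
  end IDLE, accepted
w2:
  start at DROP
  read 'r': DROP → SHUT
  read 'p': SHUT → FREE
  read 'q': FREE → DROP
  read 'r': DROP → SHUT
  read 'r': SHUT → FREE
  read 'r': FREE → IDLE
  read 'p': IDLE → SHUT
  read 'r': SHUT → FREE
  read 'r': FREE → IDLE
  read 'r': IDLE → IDLE
  read 'r': IDLE → IDLE
  read 'q': IDLE → FREE
  read 'p': FREE → SHUT
  end SHUT, accepted
w3:
  start at DROP
  read 'p': DROP → READ
  read 'q': READ → READ
  read 'p': READ → FREE
  read 'q': FREE → DROP
  read 'p': DROP → READ
  read 'p': READ → FREE
  end FREE, rejected
w4:
  start at DROP
  read 'p': DROP → READ
  read 'q': READ → READ
  read 'p': READ → FREE
  read 'q': FREE → DROP
  read 'p': DROP → READ
  read 'q': READ → READ
  read 'p': READ → FREE
  read 'r': FREE → IDLE
  read 'r': IDLE → IDLE
  read 'q': IDLE → FREE
  read 'p': FREE → SHUT
  read 'q': SHUT → DROP
  end DROP, rejected
w5:
  start at DROP
  read 'r': DROP → SHUT
  read 'r': SHUT → FREE
  read 'r': FREE → IDLE
  read 'q': IDLE → FREE
  read 'p': FREE → SHUT
  read 'p': SHUT → FREE
  read 'r': FREE → IDLE
  read 'r': IDLE → IDLE
  read 'q': IDLE → FREE
  read 'r': FREE → IDLE
  read 'p': IDLE → SHUT
  end SHUT, accepted

w1, w2, w5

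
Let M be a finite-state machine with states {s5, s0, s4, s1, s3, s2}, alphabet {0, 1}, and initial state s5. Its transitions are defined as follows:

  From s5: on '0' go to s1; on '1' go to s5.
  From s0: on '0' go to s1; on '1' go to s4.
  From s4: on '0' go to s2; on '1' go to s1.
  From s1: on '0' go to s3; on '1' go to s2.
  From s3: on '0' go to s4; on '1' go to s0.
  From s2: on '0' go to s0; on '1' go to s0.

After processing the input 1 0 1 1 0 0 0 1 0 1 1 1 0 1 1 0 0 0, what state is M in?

s1

Trace: s5 -1-> s5 -0-> s1 -1-> s2 -1-> s0 -0-> s1 -0-> s3 -0-> s4 -1-> s1 -0-> s3 -1-> s0 -1-> s4 -1-> s1 -0-> s3 -1-> s0 -1-> s4 -0-> s2 -0-> s0 -0-> s1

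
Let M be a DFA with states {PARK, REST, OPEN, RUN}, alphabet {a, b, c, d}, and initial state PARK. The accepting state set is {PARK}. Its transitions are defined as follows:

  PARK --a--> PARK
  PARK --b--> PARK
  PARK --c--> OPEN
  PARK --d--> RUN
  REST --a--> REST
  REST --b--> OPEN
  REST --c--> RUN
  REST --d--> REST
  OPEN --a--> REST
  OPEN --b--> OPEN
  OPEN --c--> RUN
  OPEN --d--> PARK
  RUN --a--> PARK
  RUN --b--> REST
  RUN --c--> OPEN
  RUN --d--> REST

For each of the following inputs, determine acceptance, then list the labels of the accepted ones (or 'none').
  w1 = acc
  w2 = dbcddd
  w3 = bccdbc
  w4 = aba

w4

w1: Trace: PARK -a-> PARK -c-> OPEN -c-> RUN  → end RUN, rejected
w2: Trace: PARK -d-> RUN -b-> REST -c-> RUN -d-> REST -d-> REST -d-> REST  → end REST, rejected
w3: Trace: PARK -b-> PARK -c-> OPEN -c-> RUN -d-> REST -b-> OPEN -c-> RUN  → end RUN, rejected
w4: Trace: PARK -a-> PARK -b-> PARK -a-> PARK  → end PARK, accepted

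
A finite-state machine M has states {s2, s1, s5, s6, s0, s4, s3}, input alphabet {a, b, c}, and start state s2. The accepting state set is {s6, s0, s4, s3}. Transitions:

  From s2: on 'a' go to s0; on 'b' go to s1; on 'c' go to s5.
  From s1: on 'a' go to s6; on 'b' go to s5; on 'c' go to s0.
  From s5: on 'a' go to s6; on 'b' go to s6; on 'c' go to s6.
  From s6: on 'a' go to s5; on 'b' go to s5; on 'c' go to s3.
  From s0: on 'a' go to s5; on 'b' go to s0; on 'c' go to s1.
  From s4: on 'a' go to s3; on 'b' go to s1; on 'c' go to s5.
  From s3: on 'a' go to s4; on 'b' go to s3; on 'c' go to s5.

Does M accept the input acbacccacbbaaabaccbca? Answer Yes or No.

Yes

start at s2
read 'a': s2 → s0
read 'c': s0 → s1
read 'b': s1 → s5
read 'a': s5 → s6
read 'c': s6 → s3
read 'c': s3 → s5
read 'c': s5 → s6
read 'a': s6 → s5
read 'c': s5 → s6
read 'b': s6 → s5
read 'b': s5 → s6
read 'a': s6 → s5
read 'a': s5 → s6
read 'a': s6 → s5
read 'b': s5 → s6
read 'a': s6 → s5
read 'c': s5 → s6
read 'c': s6 → s3
read 'b': s3 → s3
read 'c': s3 → s5
read 'a': s5 → s6
End state s6 is accepting.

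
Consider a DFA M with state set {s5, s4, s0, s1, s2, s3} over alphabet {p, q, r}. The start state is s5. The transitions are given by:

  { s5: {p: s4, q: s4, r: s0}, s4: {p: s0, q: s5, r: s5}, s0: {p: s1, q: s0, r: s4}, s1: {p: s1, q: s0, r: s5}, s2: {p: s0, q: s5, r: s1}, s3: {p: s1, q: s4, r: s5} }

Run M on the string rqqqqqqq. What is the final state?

s0

Trace: s5 -r-> s0 -q-> s0 -q-> s0 -q-> s0 -q-> s0 -q-> s0 -q-> s0 -q-> s0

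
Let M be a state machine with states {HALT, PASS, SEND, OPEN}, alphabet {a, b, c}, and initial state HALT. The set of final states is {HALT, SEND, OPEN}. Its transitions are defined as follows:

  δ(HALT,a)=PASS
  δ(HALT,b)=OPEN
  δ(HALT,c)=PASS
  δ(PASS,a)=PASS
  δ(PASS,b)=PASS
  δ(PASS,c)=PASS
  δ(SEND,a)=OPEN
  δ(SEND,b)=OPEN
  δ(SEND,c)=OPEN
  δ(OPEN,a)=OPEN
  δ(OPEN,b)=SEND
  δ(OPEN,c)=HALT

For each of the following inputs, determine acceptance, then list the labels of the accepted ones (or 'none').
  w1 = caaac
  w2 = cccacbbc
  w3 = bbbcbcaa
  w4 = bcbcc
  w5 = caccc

none

w1:
  start at HALT
  read 'c': HALT → PASS
  read 'a': PASS → PASS
  read 'a': PASS → PASS
  read 'a': PASS → PASS
  read 'c': PASS → PASS
  end PASS, rejected
w2:
  start at HALT
  read 'c': HALT → PASS
  read 'c': PASS → PASS
  read 'c': PASS → PASS
  read 'a': PASS → PASS
  read 'c': PASS → PASS
  read 'b': PASS → PASS
  read 'b': PASS → PASS
  read 'c': PASS → PASS
  end PASS, rejected
w3:
  start at HALT
  read 'b': HALT → OPEN
  read 'b': OPEN → SEND
  read 'b': SEND → OPEN
  read 'c': OPEN → HALT
  read 'b': HALT → OPEN
  read 'c': OPEN → HALT
  read 'a': HALT → PASS
  read 'a': PASS → PASS
  end PASS, rejected
w4:
  start at HALT
  read 'b': HALT → OPEN
  read 'c': OPEN → HALT
  read 'b': HALT → OPEN
  read 'c': OPEN → HALT
  read 'c': HALT → PASS
  end PASS, rejected
w5:
  start at HALT
  read 'c': HALT → PASS
  read 'a': PASS → PASS
  read 'c': PASS → PASS
  read 'c': PASS → PASS
  read 'c': PASS → PASS
  end PASS, rejected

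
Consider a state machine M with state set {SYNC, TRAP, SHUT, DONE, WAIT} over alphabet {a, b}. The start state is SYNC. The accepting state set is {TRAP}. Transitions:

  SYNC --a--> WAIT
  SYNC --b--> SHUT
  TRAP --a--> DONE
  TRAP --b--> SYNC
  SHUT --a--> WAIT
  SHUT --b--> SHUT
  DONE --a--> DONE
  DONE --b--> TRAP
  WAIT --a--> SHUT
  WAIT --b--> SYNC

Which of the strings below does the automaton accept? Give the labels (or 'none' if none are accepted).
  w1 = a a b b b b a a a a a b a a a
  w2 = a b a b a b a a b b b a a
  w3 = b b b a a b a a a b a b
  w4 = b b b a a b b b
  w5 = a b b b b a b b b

none

w1:
  start at SYNC
  read 'a': SYNC → WAIT
  read 'a': WAIT → SHUT
  read 'b': SHUT → SHUT
  read 'b': SHUT → SHUT
  read 'b': SHUT → SHUT
  read 'b': SHUT → SHUT
  read 'a': SHUT → WAIT
  read 'a': WAIT → SHUT
  read 'a': SHUT → WAIT
  read 'a': WAIT → SHUT
  read 'a': SHUT → WAIT
  read 'b': WAIT → SYNC
  read 'a': SYNC → WAIT
  read 'a': WAIT → SHUT
  read 'a': SHUT → WAIT
  end WAIT, rejected
w2:
  start at SYNC
  read 'a': SYNC → WAIT
  read 'b': WAIT → SYNC
  read 'a': SYNC → WAIT
  read 'b': WAIT → SYNC
  read 'a': SYNC → WAIT
  read 'b': WAIT → SYNC
  read 'a': SYNC → WAIT
  read 'a': WAIT → SHUT
  read 'b': SHUT → SHUT
  read 'b': SHUT → SHUT
  read 'b': SHUT → SHUT
  read 'a': SHUT → WAIT
  read 'a': WAIT → SHUT
  end SHUT, rejected
w3:
  start at SYNC
  read 'b': SYNC → SHUT
  read 'b': SHUT → SHUT
  read 'b': SHUT → SHUT
  read 'a': SHUT → WAIT
  read 'a': WAIT → SHUT
  read 'b': SHUT → SHUT
  read 'a': SHUT → WAIT
  read 'a': WAIT → SHUT
  read 'a': SHUT → WAIT
  read 'b': WAIT → SYNC
  read 'a': SYNC → WAIT
  read 'b': WAIT → SYNC
  end SYNC, rejected
w4:
  start at SYNC
  read 'b': SYNC → SHUT
  read 'b': SHUT → SHUT
  read 'b': SHUT → SHUT
  read 'a': SHUT → WAIT
  read 'a': WAIT → SHUT
  read 'b': SHUT → SHUT
  read 'b': SHUT → SHUT
  read 'b': SHUT → SHUT
  end SHUT, rejected
w5:
  start at SYNC
  read 'a': SYNC → WAIT
  read 'b': WAIT → SYNC
  read 'b': SYNC → SHUT
  read 'b': SHUT → SHUT
  read 'b': SHUT → SHUT
  read 'a': SHUT → WAIT
  read 'b': WAIT → SYNC
  read 'b': SYNC → SHUT
  read 'b': SHUT → SHUT
  end SHUT, rejected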